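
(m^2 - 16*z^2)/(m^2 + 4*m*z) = (m - 4*z)/m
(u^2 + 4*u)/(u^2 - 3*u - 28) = u/(u - 7)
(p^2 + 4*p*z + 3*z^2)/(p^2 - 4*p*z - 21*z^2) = (-p - z)/(-p + 7*z)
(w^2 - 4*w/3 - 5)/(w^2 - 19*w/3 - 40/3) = (w - 3)/(w - 8)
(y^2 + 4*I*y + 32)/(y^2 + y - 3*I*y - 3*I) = (y^2 + 4*I*y + 32)/(y^2 + y - 3*I*y - 3*I)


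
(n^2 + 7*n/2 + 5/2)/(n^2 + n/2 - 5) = (n + 1)/(n - 2)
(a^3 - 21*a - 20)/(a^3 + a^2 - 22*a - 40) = (a + 1)/(a + 2)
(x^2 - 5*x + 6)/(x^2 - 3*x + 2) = (x - 3)/(x - 1)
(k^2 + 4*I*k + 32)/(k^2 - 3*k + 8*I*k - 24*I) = (k - 4*I)/(k - 3)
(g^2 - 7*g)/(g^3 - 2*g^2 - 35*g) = 1/(g + 5)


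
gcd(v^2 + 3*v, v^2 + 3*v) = v^2 + 3*v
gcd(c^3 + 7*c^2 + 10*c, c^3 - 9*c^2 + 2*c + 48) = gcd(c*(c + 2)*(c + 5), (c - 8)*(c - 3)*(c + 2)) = c + 2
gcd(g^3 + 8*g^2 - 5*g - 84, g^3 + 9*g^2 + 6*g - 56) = g^2 + 11*g + 28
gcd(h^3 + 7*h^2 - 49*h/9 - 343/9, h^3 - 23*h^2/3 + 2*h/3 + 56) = h + 7/3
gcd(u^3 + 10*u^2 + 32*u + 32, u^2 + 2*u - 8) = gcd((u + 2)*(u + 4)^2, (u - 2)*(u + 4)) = u + 4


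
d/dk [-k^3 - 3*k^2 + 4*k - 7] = -3*k^2 - 6*k + 4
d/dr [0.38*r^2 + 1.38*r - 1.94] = 0.76*r + 1.38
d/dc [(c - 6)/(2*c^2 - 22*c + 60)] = -1/(2*c^2 - 20*c + 50)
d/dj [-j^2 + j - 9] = 1 - 2*j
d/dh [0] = 0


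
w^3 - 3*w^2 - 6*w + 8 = (w - 4)*(w - 1)*(w + 2)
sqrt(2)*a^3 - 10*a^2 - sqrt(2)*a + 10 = (a - 1)*(a - 5*sqrt(2))*(sqrt(2)*a + sqrt(2))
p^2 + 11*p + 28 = (p + 4)*(p + 7)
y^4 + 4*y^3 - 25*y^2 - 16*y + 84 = (y - 3)*(y - 2)*(y + 2)*(y + 7)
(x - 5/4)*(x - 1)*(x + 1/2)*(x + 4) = x^4 + 9*x^3/4 - 55*x^2/8 + 9*x/8 + 5/2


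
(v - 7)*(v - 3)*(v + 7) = v^3 - 3*v^2 - 49*v + 147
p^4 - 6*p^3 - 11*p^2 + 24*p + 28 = (p - 7)*(p - 2)*(p + 1)*(p + 2)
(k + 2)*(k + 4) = k^2 + 6*k + 8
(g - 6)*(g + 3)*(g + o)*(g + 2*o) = g^4 + 3*g^3*o - 3*g^3 + 2*g^2*o^2 - 9*g^2*o - 18*g^2 - 6*g*o^2 - 54*g*o - 36*o^2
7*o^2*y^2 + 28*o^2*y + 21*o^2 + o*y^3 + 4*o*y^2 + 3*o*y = (7*o + y)*(y + 3)*(o*y + o)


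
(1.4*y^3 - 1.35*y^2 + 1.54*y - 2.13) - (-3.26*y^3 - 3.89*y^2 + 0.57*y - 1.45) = 4.66*y^3 + 2.54*y^2 + 0.97*y - 0.68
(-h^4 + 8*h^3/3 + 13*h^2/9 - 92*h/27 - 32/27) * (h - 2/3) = -h^5 + 10*h^4/3 - h^3/3 - 118*h^2/27 + 88*h/81 + 64/81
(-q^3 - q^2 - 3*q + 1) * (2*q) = -2*q^4 - 2*q^3 - 6*q^2 + 2*q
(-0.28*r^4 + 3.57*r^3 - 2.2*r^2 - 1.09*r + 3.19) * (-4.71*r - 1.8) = 1.3188*r^5 - 16.3107*r^4 + 3.936*r^3 + 9.0939*r^2 - 13.0629*r - 5.742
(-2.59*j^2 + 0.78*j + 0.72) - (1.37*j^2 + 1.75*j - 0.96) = -3.96*j^2 - 0.97*j + 1.68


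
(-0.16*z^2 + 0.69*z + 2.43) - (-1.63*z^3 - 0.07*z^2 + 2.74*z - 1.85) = 1.63*z^3 - 0.09*z^2 - 2.05*z + 4.28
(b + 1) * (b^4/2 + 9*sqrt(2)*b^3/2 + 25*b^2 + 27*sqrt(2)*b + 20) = b^5/2 + b^4/2 + 9*sqrt(2)*b^4/2 + 9*sqrt(2)*b^3/2 + 25*b^3 + 25*b^2 + 27*sqrt(2)*b^2 + 20*b + 27*sqrt(2)*b + 20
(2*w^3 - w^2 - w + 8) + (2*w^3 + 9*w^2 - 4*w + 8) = 4*w^3 + 8*w^2 - 5*w + 16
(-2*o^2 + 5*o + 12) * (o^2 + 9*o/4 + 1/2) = -2*o^4 + o^3/2 + 89*o^2/4 + 59*o/2 + 6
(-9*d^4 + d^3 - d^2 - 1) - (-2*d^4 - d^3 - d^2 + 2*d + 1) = -7*d^4 + 2*d^3 - 2*d - 2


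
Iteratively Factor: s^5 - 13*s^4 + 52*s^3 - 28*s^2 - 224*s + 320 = (s - 5)*(s^4 - 8*s^3 + 12*s^2 + 32*s - 64) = (s - 5)*(s - 2)*(s^3 - 6*s^2 + 32) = (s - 5)*(s - 4)*(s - 2)*(s^2 - 2*s - 8) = (s - 5)*(s - 4)*(s - 2)*(s + 2)*(s - 4)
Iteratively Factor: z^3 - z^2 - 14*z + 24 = (z - 3)*(z^2 + 2*z - 8) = (z - 3)*(z - 2)*(z + 4)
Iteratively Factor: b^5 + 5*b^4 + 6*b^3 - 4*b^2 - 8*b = (b + 2)*(b^4 + 3*b^3 - 4*b) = (b - 1)*(b + 2)*(b^3 + 4*b^2 + 4*b) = (b - 1)*(b + 2)^2*(b^2 + 2*b) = b*(b - 1)*(b + 2)^2*(b + 2)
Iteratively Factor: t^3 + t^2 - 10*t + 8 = (t - 1)*(t^2 + 2*t - 8) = (t - 2)*(t - 1)*(t + 4)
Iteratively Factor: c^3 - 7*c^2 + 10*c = (c)*(c^2 - 7*c + 10) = c*(c - 2)*(c - 5)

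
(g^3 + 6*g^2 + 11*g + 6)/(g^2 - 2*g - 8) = (g^2 + 4*g + 3)/(g - 4)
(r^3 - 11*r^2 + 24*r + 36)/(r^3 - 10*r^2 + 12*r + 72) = (r + 1)/(r + 2)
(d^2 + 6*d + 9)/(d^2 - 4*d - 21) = (d + 3)/(d - 7)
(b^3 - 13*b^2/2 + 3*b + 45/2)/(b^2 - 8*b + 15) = b + 3/2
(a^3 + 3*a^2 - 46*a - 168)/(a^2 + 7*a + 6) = (a^2 - 3*a - 28)/(a + 1)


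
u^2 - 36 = (u - 6)*(u + 6)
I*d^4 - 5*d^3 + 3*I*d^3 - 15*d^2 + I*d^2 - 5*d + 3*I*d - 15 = (d + 3)*(d + I)*(d + 5*I)*(I*d + 1)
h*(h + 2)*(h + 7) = h^3 + 9*h^2 + 14*h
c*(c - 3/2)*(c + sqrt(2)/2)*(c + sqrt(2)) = c^4 - 3*c^3/2 + 3*sqrt(2)*c^3/2 - 9*sqrt(2)*c^2/4 + c^2 - 3*c/2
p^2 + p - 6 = (p - 2)*(p + 3)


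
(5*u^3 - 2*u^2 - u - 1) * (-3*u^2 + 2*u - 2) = -15*u^5 + 16*u^4 - 11*u^3 + 5*u^2 + 2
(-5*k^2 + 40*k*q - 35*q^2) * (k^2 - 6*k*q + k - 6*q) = -5*k^4 + 70*k^3*q - 5*k^3 - 275*k^2*q^2 + 70*k^2*q + 210*k*q^3 - 275*k*q^2 + 210*q^3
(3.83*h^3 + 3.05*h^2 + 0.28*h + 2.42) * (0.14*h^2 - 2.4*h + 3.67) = 0.5362*h^5 - 8.765*h^4 + 6.7753*h^3 + 10.8603*h^2 - 4.7804*h + 8.8814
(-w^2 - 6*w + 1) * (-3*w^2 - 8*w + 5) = 3*w^4 + 26*w^3 + 40*w^2 - 38*w + 5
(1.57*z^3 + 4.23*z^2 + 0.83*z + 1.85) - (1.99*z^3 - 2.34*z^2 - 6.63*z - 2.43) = -0.42*z^3 + 6.57*z^2 + 7.46*z + 4.28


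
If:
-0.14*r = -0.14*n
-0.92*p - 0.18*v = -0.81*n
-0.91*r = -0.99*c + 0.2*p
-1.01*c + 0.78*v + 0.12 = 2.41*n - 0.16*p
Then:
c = 0.21665351069405*v + 0.0389815586641508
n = 0.233514829403664*v + 0.0355328298952247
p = 0.00994240414887793*v + 0.0312843393642739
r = 0.233514829403664*v + 0.0355328298952247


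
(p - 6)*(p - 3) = p^2 - 9*p + 18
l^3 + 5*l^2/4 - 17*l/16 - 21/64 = (l - 3/4)*(l + 1/4)*(l + 7/4)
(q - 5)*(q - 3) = q^2 - 8*q + 15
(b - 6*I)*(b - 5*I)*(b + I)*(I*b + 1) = I*b^4 + 11*b^3 - 29*I*b^2 + 11*b - 30*I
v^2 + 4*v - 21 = (v - 3)*(v + 7)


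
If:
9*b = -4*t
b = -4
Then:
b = -4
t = 9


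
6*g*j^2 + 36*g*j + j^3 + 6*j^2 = j*(6*g + j)*(j + 6)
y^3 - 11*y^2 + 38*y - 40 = (y - 5)*(y - 4)*(y - 2)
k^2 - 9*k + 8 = (k - 8)*(k - 1)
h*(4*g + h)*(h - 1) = 4*g*h^2 - 4*g*h + h^3 - h^2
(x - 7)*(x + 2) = x^2 - 5*x - 14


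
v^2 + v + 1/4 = (v + 1/2)^2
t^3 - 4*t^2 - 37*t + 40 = (t - 8)*(t - 1)*(t + 5)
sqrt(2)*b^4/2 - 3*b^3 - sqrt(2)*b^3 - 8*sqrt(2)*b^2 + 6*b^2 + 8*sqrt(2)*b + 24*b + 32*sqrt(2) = (b - 4)*(b - 4*sqrt(2))*(b + sqrt(2))*(sqrt(2)*b/2 + sqrt(2))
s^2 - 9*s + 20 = (s - 5)*(s - 4)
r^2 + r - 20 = (r - 4)*(r + 5)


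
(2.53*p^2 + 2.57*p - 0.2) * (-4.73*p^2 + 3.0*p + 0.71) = -11.9669*p^4 - 4.5661*p^3 + 10.4523*p^2 + 1.2247*p - 0.142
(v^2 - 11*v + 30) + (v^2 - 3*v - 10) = 2*v^2 - 14*v + 20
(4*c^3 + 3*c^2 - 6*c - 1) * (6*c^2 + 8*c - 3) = 24*c^5 + 50*c^4 - 24*c^3 - 63*c^2 + 10*c + 3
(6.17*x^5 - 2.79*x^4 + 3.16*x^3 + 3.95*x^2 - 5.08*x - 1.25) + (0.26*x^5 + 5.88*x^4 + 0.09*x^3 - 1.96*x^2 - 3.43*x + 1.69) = 6.43*x^5 + 3.09*x^4 + 3.25*x^3 + 1.99*x^2 - 8.51*x + 0.44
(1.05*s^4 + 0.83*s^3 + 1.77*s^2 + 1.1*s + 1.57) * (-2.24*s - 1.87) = -2.352*s^5 - 3.8227*s^4 - 5.5169*s^3 - 5.7739*s^2 - 5.5738*s - 2.9359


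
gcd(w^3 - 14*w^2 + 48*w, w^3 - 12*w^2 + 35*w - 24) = w - 8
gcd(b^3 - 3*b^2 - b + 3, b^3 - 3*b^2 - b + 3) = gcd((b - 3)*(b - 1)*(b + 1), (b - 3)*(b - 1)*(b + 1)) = b^3 - 3*b^2 - b + 3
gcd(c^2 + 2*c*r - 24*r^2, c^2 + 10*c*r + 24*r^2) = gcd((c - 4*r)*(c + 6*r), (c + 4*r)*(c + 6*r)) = c + 6*r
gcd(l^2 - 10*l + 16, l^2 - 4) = l - 2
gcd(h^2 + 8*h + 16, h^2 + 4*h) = h + 4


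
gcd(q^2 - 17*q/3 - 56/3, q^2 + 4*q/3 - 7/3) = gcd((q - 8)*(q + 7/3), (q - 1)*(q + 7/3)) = q + 7/3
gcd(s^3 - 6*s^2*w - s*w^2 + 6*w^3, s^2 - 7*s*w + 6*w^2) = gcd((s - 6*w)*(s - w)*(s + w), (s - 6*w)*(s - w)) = s^2 - 7*s*w + 6*w^2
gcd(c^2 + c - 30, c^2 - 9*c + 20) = c - 5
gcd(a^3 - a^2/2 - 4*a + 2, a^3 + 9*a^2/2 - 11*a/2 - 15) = a - 2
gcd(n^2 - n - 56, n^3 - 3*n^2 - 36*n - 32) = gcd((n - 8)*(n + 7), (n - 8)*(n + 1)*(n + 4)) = n - 8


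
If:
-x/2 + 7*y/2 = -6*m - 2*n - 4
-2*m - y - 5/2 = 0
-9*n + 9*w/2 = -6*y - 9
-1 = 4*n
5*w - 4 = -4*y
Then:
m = 59/32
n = -1/4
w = 23/4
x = -227/16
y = -99/16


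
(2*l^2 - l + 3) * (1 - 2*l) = -4*l^3 + 4*l^2 - 7*l + 3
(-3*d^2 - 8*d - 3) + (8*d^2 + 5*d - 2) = 5*d^2 - 3*d - 5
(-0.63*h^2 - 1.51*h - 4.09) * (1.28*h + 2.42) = -0.8064*h^3 - 3.4574*h^2 - 8.8894*h - 9.8978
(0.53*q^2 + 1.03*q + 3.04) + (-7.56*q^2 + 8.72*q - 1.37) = -7.03*q^2 + 9.75*q + 1.67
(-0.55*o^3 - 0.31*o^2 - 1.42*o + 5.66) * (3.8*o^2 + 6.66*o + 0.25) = -2.09*o^5 - 4.841*o^4 - 7.5981*o^3 + 11.9733*o^2 + 37.3406*o + 1.415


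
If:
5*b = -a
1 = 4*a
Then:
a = 1/4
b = -1/20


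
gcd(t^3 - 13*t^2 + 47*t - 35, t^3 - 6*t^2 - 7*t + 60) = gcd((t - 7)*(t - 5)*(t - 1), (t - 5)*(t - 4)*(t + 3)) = t - 5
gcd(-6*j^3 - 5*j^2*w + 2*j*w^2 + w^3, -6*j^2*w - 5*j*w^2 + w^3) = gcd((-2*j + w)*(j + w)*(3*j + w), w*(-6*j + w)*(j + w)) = j + w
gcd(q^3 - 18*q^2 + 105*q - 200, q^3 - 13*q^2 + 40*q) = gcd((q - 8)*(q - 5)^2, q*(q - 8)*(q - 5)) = q^2 - 13*q + 40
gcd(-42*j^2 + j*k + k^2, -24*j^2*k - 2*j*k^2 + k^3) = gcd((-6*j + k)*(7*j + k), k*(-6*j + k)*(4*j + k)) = 6*j - k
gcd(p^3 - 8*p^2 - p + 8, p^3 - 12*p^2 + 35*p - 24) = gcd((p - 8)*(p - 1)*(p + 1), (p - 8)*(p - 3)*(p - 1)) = p^2 - 9*p + 8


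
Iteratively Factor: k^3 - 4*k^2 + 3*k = (k - 1)*(k^2 - 3*k) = (k - 3)*(k - 1)*(k)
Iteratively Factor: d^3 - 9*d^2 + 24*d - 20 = (d - 2)*(d^2 - 7*d + 10) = (d - 2)^2*(d - 5)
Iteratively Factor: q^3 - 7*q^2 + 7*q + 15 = (q - 3)*(q^2 - 4*q - 5) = (q - 3)*(q + 1)*(q - 5)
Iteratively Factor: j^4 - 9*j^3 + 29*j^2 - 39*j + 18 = (j - 3)*(j^3 - 6*j^2 + 11*j - 6) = (j - 3)*(j - 2)*(j^2 - 4*j + 3) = (j - 3)^2*(j - 2)*(j - 1)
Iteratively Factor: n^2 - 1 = (n + 1)*(n - 1)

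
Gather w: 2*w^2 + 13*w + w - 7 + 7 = 2*w^2 + 14*w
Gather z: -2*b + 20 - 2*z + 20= -2*b - 2*z + 40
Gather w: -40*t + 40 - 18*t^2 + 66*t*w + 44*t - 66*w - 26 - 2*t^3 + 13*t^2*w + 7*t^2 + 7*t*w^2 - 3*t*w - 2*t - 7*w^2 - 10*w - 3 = -2*t^3 - 11*t^2 + 2*t + w^2*(7*t - 7) + w*(13*t^2 + 63*t - 76) + 11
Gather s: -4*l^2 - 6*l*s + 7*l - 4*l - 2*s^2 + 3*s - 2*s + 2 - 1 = -4*l^2 + 3*l - 2*s^2 + s*(1 - 6*l) + 1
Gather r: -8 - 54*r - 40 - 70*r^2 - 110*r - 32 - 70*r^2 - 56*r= -140*r^2 - 220*r - 80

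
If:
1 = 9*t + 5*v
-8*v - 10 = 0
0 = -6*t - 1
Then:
No Solution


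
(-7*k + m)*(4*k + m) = -28*k^2 - 3*k*m + m^2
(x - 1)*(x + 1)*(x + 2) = x^3 + 2*x^2 - x - 2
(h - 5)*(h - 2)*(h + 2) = h^3 - 5*h^2 - 4*h + 20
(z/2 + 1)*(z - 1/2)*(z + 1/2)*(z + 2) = z^4/2 + 2*z^3 + 15*z^2/8 - z/2 - 1/2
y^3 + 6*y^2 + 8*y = y*(y + 2)*(y + 4)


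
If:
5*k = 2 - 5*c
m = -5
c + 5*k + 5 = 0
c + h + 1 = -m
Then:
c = 7/4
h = 9/4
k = -27/20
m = -5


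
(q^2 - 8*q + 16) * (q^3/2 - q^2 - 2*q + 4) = q^5/2 - 5*q^4 + 14*q^3 + 4*q^2 - 64*q + 64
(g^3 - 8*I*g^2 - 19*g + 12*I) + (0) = g^3 - 8*I*g^2 - 19*g + 12*I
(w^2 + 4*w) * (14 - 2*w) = -2*w^3 + 6*w^2 + 56*w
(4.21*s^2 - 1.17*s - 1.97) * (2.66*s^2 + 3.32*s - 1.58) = 11.1986*s^4 + 10.865*s^3 - 15.7764*s^2 - 4.6918*s + 3.1126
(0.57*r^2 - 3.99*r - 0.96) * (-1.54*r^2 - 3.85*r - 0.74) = -0.8778*r^4 + 3.9501*r^3 + 16.4181*r^2 + 6.6486*r + 0.7104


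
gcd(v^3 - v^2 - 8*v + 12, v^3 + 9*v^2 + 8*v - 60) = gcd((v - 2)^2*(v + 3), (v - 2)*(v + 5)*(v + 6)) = v - 2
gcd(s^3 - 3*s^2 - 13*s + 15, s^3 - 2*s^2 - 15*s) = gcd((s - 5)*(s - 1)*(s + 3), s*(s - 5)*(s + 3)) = s^2 - 2*s - 15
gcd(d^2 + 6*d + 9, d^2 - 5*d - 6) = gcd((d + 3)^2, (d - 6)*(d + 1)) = 1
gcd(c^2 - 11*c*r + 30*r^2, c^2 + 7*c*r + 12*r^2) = 1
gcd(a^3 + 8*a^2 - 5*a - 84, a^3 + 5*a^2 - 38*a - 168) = a^2 + 11*a + 28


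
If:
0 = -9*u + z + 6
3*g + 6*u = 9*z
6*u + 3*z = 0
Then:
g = -48/11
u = 6/11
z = -12/11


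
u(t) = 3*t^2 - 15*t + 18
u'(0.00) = -15.00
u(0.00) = 18.00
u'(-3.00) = -33.00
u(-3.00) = 90.00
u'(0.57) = -11.58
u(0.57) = 10.42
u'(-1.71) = -25.26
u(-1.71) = 52.42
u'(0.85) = -9.90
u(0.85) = 7.42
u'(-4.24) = -40.44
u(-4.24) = 135.53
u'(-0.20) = -16.20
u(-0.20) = 21.12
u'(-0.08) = -15.48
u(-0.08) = 19.22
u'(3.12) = 3.72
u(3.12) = 0.40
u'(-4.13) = -39.78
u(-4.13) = 131.12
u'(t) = 6*t - 15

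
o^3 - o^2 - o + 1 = (o - 1)^2*(o + 1)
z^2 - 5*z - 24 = (z - 8)*(z + 3)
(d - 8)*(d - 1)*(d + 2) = d^3 - 7*d^2 - 10*d + 16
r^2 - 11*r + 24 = (r - 8)*(r - 3)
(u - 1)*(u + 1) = u^2 - 1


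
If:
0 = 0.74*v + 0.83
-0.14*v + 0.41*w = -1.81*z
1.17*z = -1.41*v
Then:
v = -1.12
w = -6.35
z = 1.35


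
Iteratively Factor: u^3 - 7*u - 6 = (u - 3)*(u^2 + 3*u + 2) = (u - 3)*(u + 1)*(u + 2)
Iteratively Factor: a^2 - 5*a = (a - 5)*(a)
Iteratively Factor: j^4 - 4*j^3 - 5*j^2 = (j + 1)*(j^3 - 5*j^2) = j*(j + 1)*(j^2 - 5*j) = j^2*(j + 1)*(j - 5)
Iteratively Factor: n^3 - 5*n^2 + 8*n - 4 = (n - 1)*(n^2 - 4*n + 4) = (n - 2)*(n - 1)*(n - 2)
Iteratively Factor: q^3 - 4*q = (q - 2)*(q^2 + 2*q) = q*(q - 2)*(q + 2)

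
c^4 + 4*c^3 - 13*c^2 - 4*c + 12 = (c - 2)*(c - 1)*(c + 1)*(c + 6)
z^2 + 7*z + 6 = (z + 1)*(z + 6)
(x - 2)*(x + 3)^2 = x^3 + 4*x^2 - 3*x - 18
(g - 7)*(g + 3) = g^2 - 4*g - 21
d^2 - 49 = (d - 7)*(d + 7)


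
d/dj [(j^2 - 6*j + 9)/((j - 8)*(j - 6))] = 2*(-4*j^2 + 39*j - 81)/(j^4 - 28*j^3 + 292*j^2 - 1344*j + 2304)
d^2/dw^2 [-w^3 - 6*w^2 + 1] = -6*w - 12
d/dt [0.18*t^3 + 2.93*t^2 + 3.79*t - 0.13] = 0.54*t^2 + 5.86*t + 3.79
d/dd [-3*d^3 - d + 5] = -9*d^2 - 1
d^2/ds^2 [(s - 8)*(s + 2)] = 2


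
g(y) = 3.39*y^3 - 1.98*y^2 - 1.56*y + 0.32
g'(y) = 10.17*y^2 - 3.96*y - 1.56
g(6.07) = 676.07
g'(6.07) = 349.12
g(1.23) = 1.71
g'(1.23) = 8.96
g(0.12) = 0.11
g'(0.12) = -1.89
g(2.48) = 35.98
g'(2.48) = 51.17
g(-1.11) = -5.02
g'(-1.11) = 15.37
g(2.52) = 38.07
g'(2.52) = 53.04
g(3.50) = 115.95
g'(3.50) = 109.16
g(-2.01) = -32.07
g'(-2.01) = 47.49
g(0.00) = 0.32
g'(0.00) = -1.56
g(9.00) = 2297.21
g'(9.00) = 786.57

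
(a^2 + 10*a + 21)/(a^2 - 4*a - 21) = (a + 7)/(a - 7)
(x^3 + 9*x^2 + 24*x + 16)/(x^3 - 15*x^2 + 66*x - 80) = (x^3 + 9*x^2 + 24*x + 16)/(x^3 - 15*x^2 + 66*x - 80)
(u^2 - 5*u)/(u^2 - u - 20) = u/(u + 4)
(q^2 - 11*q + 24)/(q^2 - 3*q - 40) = (q - 3)/(q + 5)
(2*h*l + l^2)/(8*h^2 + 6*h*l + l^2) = l/(4*h + l)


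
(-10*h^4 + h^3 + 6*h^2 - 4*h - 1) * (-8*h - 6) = 80*h^5 + 52*h^4 - 54*h^3 - 4*h^2 + 32*h + 6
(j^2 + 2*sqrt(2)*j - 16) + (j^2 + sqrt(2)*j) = 2*j^2 + 3*sqrt(2)*j - 16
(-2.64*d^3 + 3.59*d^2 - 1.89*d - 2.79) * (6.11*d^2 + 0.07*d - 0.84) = -16.1304*d^5 + 21.7501*d^4 - 9.079*d^3 - 20.1948*d^2 + 1.3923*d + 2.3436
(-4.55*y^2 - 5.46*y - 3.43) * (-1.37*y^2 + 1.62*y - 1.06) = 6.2335*y^4 + 0.1092*y^3 + 0.676900000000001*y^2 + 0.231*y + 3.6358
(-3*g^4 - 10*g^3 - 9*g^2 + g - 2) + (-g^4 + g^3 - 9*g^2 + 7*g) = -4*g^4 - 9*g^3 - 18*g^2 + 8*g - 2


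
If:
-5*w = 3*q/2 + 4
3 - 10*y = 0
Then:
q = -10*w/3 - 8/3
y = 3/10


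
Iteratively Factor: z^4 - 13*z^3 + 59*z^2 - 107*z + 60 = (z - 5)*(z^3 - 8*z^2 + 19*z - 12) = (z - 5)*(z - 1)*(z^2 - 7*z + 12) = (z - 5)*(z - 3)*(z - 1)*(z - 4)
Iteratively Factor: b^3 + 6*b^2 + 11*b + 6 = (b + 2)*(b^2 + 4*b + 3) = (b + 1)*(b + 2)*(b + 3)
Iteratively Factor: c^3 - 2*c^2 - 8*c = (c + 2)*(c^2 - 4*c) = (c - 4)*(c + 2)*(c)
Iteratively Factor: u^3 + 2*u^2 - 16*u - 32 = (u + 2)*(u^2 - 16) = (u + 2)*(u + 4)*(u - 4)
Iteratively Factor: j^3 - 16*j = (j - 4)*(j^2 + 4*j) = j*(j - 4)*(j + 4)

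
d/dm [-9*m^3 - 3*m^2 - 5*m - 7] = -27*m^2 - 6*m - 5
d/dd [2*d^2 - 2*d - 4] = 4*d - 2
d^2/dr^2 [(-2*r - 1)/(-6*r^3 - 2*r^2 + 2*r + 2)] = ((2*r + 1)*(9*r^2 + 2*r - 1)^2 + (-18*r^2 - 4*r - (2*r + 1)*(9*r + 1) + 2)*(3*r^3 + r^2 - r - 1))/(3*r^3 + r^2 - r - 1)^3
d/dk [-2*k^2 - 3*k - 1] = -4*k - 3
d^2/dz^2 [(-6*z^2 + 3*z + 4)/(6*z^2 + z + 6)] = 4*(72*z^3 + 540*z^2 - 126*z - 187)/(216*z^6 + 108*z^5 + 666*z^4 + 217*z^3 + 666*z^2 + 108*z + 216)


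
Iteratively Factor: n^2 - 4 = (n + 2)*(n - 2)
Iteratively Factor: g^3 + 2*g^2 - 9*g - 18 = (g + 2)*(g^2 - 9) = (g + 2)*(g + 3)*(g - 3)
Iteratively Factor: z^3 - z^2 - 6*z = (z - 3)*(z^2 + 2*z) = (z - 3)*(z + 2)*(z)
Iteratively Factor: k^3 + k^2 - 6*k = (k)*(k^2 + k - 6) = k*(k - 2)*(k + 3)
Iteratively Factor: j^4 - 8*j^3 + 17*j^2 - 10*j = (j - 1)*(j^3 - 7*j^2 + 10*j) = (j - 5)*(j - 1)*(j^2 - 2*j) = j*(j - 5)*(j - 1)*(j - 2)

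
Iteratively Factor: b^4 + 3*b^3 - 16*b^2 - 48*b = (b)*(b^3 + 3*b^2 - 16*b - 48) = b*(b + 4)*(b^2 - b - 12) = b*(b - 4)*(b + 4)*(b + 3)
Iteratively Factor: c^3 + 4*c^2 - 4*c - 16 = (c + 2)*(c^2 + 2*c - 8) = (c - 2)*(c + 2)*(c + 4)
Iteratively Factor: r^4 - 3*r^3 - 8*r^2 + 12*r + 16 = (r - 4)*(r^3 + r^2 - 4*r - 4) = (r - 4)*(r + 2)*(r^2 - r - 2) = (r - 4)*(r + 1)*(r + 2)*(r - 2)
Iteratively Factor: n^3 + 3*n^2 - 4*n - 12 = (n + 3)*(n^2 - 4) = (n + 2)*(n + 3)*(n - 2)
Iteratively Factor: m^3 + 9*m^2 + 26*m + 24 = (m + 4)*(m^2 + 5*m + 6) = (m + 2)*(m + 4)*(m + 3)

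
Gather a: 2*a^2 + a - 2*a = 2*a^2 - a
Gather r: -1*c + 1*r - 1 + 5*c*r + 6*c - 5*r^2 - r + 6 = 5*c*r + 5*c - 5*r^2 + 5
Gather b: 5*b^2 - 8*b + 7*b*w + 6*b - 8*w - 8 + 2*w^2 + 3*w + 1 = 5*b^2 + b*(7*w - 2) + 2*w^2 - 5*w - 7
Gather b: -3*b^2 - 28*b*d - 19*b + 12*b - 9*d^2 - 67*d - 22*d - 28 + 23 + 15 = -3*b^2 + b*(-28*d - 7) - 9*d^2 - 89*d + 10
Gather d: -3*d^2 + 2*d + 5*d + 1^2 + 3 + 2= -3*d^2 + 7*d + 6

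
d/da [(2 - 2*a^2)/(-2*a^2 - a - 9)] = 2*(a^2 + 22*a + 1)/(4*a^4 + 4*a^3 + 37*a^2 + 18*a + 81)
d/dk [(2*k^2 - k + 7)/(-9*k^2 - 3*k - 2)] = (-15*k^2 + 118*k + 23)/(81*k^4 + 54*k^3 + 45*k^2 + 12*k + 4)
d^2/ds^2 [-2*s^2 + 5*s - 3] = -4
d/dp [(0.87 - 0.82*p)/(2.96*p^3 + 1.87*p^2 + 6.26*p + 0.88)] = (4.8544*p^3 - 6.1922*p^2 - 3.2538*p - 6.1678)/(8.7616*p^6 + 11.0704*p^5 + 40.5561*p^4 + 28.622*p^3 + 42.4788*p^2 + 11.0176*p + 0.7744)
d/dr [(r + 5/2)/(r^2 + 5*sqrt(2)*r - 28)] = (r^2 + 5*sqrt(2)*r - (2*r + 5)*(2*r + 5*sqrt(2))/2 - 28)/(r^2 + 5*sqrt(2)*r - 28)^2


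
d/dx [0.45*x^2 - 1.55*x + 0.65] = 0.9*x - 1.55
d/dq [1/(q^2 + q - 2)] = (-2*q - 1)/(q^2 + q - 2)^2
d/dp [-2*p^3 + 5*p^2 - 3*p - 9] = -6*p^2 + 10*p - 3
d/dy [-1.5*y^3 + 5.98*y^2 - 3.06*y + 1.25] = -4.5*y^2 + 11.96*y - 3.06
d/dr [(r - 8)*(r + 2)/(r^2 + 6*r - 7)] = 6*(2*r^2 + 3*r + 23)/(r^4 + 12*r^3 + 22*r^2 - 84*r + 49)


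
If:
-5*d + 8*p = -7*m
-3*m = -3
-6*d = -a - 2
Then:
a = 48*p/5 + 32/5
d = 8*p/5 + 7/5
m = 1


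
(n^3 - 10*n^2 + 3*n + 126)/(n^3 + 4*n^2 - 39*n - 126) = (n - 7)/(n + 7)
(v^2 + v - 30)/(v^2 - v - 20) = (v + 6)/(v + 4)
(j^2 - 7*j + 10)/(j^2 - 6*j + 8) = (j - 5)/(j - 4)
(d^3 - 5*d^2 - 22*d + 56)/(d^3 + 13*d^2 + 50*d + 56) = (d^2 - 9*d + 14)/(d^2 + 9*d + 14)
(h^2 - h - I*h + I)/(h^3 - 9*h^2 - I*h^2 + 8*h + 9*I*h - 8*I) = 1/(h - 8)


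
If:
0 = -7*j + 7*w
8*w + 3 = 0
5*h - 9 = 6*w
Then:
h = 27/20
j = -3/8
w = -3/8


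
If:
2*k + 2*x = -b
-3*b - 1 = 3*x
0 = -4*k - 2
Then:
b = -5/3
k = -1/2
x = 4/3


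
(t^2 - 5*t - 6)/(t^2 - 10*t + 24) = (t + 1)/(t - 4)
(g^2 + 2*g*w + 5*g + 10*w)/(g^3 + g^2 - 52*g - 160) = (g + 2*w)/(g^2 - 4*g - 32)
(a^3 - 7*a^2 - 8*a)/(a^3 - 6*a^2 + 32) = a*(a^2 - 7*a - 8)/(a^3 - 6*a^2 + 32)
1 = 1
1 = 1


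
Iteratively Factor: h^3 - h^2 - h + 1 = (h - 1)*(h^2 - 1) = (h - 1)^2*(h + 1)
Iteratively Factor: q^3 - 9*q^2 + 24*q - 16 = (q - 4)*(q^2 - 5*q + 4) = (q - 4)^2*(q - 1)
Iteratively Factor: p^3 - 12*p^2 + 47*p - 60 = (p - 3)*(p^2 - 9*p + 20) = (p - 5)*(p - 3)*(p - 4)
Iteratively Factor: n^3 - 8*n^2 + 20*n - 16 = (n - 4)*(n^2 - 4*n + 4) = (n - 4)*(n - 2)*(n - 2)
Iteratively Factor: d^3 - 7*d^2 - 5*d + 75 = (d - 5)*(d^2 - 2*d - 15) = (d - 5)^2*(d + 3)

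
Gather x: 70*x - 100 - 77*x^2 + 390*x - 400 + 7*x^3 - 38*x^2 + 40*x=7*x^3 - 115*x^2 + 500*x - 500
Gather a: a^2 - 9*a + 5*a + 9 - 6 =a^2 - 4*a + 3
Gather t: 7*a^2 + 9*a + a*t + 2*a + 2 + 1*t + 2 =7*a^2 + 11*a + t*(a + 1) + 4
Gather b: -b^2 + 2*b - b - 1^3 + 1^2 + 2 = -b^2 + b + 2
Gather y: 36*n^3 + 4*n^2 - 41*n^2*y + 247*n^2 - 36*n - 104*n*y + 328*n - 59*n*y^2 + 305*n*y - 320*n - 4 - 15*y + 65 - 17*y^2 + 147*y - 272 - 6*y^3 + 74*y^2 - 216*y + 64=36*n^3 + 251*n^2 - 28*n - 6*y^3 + y^2*(57 - 59*n) + y*(-41*n^2 + 201*n - 84) - 147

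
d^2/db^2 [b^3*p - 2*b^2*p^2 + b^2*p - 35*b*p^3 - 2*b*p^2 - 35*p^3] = 2*p*(3*b - 2*p + 1)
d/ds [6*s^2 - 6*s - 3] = 12*s - 6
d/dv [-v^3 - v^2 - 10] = v*(-3*v - 2)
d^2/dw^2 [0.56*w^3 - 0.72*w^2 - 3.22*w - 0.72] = 3.36*w - 1.44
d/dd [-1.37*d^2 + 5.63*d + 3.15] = 5.63 - 2.74*d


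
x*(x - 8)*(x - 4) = x^3 - 12*x^2 + 32*x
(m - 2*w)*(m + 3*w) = m^2 + m*w - 6*w^2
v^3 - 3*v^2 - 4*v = v*(v - 4)*(v + 1)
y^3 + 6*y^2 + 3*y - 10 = (y - 1)*(y + 2)*(y + 5)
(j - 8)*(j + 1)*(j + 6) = j^3 - j^2 - 50*j - 48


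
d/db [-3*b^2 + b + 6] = 1 - 6*b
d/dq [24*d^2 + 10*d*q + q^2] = 10*d + 2*q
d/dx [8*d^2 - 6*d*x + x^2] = -6*d + 2*x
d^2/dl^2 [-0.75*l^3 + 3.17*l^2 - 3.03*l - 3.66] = 6.34 - 4.5*l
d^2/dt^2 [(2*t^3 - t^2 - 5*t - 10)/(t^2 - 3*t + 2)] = 4*(3*t^3 - 30*t^2 + 72*t - 52)/(t^6 - 9*t^5 + 33*t^4 - 63*t^3 + 66*t^2 - 36*t + 8)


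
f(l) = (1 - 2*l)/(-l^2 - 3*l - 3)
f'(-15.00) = -0.01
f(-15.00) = -0.17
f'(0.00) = 1.00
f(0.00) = -0.33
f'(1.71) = 0.05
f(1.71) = 0.22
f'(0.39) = 0.51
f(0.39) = -0.05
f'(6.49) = -0.01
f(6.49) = 0.19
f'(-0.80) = 3.98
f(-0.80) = -2.10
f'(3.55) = -0.01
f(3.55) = 0.23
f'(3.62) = -0.01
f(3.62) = 0.23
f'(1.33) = 0.11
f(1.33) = 0.19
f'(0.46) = 0.45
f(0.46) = -0.02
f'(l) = (1 - 2*l)*(2*l + 3)/(-l^2 - 3*l - 3)^2 - 2/(-l^2 - 3*l - 3)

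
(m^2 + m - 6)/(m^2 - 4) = (m + 3)/(m + 2)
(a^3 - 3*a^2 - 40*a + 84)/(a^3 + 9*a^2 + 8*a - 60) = (a - 7)/(a + 5)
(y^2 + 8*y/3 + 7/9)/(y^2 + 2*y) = (9*y^2 + 24*y + 7)/(9*y*(y + 2))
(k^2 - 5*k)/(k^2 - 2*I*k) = (k - 5)/(k - 2*I)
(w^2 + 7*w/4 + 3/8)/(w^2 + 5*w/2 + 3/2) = (w + 1/4)/(w + 1)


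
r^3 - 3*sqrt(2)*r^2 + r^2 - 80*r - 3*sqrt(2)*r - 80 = (r + 1)*(r - 8*sqrt(2))*(r + 5*sqrt(2))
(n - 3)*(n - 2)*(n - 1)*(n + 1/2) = n^4 - 11*n^3/2 + 8*n^2 - n/2 - 3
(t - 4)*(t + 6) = t^2 + 2*t - 24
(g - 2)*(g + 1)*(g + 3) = g^3 + 2*g^2 - 5*g - 6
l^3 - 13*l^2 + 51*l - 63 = (l - 7)*(l - 3)^2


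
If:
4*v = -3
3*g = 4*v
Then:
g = -1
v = -3/4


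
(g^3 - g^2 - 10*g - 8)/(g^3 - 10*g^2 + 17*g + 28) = (g + 2)/(g - 7)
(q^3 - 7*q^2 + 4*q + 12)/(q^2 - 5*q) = (q^3 - 7*q^2 + 4*q + 12)/(q*(q - 5))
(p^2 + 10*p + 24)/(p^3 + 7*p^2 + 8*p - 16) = (p + 6)/(p^2 + 3*p - 4)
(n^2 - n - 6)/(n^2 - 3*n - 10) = (n - 3)/(n - 5)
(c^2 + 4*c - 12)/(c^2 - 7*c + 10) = (c + 6)/(c - 5)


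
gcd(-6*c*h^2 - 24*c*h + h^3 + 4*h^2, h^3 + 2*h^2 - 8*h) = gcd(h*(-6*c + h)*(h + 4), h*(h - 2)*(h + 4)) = h^2 + 4*h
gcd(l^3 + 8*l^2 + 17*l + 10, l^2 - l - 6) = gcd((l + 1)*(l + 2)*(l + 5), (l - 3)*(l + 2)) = l + 2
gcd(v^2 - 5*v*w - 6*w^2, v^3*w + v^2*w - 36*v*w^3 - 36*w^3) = v - 6*w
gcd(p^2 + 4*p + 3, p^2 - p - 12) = p + 3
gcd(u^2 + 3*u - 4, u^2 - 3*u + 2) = u - 1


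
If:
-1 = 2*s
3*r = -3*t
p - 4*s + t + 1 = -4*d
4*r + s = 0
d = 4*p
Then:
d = -23/34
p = -23/136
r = 1/8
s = -1/2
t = -1/8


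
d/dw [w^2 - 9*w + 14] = 2*w - 9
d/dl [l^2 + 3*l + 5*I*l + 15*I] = 2*l + 3 + 5*I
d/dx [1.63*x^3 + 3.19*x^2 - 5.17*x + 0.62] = 4.89*x^2 + 6.38*x - 5.17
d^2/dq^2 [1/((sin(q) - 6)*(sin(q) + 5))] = (-4*sin(q)^4 + 3*sin(q)^3 - 115*sin(q)^2 + 24*sin(q) + 62)/((sin(q) - 6)^3*(sin(q) + 5)^3)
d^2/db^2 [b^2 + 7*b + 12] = 2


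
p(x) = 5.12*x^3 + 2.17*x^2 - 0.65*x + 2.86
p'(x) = 15.36*x^2 + 4.34*x - 0.65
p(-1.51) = -8.84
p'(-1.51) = 27.82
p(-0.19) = 3.03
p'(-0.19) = -0.92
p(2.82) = 133.10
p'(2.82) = 133.74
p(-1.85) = -20.93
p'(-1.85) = 43.89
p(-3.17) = -136.37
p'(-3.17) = 139.94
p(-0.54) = 3.04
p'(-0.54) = 1.49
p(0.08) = 2.82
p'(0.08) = -0.20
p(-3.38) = -167.86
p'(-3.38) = 160.16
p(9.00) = 3905.26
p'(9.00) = 1282.57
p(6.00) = 1183.00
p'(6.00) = 578.35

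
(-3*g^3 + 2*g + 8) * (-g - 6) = 3*g^4 + 18*g^3 - 2*g^2 - 20*g - 48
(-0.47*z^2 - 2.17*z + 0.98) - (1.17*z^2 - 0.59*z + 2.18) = -1.64*z^2 - 1.58*z - 1.2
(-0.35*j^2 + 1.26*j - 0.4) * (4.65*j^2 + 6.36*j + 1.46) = -1.6275*j^4 + 3.633*j^3 + 5.6426*j^2 - 0.704400000000001*j - 0.584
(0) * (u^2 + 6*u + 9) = 0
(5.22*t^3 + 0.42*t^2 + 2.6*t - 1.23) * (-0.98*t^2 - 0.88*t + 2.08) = -5.1156*t^5 - 5.0052*t^4 + 7.94*t^3 - 0.209*t^2 + 6.4904*t - 2.5584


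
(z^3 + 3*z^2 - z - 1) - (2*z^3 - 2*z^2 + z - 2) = -z^3 + 5*z^2 - 2*z + 1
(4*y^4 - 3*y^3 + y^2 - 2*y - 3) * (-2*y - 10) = -8*y^5 - 34*y^4 + 28*y^3 - 6*y^2 + 26*y + 30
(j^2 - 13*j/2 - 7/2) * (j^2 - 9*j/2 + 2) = j^4 - 11*j^3 + 111*j^2/4 + 11*j/4 - 7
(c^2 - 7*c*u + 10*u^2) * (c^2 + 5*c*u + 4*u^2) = c^4 - 2*c^3*u - 21*c^2*u^2 + 22*c*u^3 + 40*u^4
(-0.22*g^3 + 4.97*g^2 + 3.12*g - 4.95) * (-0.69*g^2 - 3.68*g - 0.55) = 0.1518*g^5 - 2.6197*g^4 - 20.3214*g^3 - 10.7996*g^2 + 16.5*g + 2.7225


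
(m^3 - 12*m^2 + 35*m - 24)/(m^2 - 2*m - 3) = (m^2 - 9*m + 8)/(m + 1)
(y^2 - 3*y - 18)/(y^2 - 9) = (y - 6)/(y - 3)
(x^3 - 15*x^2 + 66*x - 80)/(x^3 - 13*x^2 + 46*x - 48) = (x - 5)/(x - 3)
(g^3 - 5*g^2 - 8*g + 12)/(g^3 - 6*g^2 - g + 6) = (g + 2)/(g + 1)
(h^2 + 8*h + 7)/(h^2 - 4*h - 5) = (h + 7)/(h - 5)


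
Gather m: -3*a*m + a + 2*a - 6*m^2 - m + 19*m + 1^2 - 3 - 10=3*a - 6*m^2 + m*(18 - 3*a) - 12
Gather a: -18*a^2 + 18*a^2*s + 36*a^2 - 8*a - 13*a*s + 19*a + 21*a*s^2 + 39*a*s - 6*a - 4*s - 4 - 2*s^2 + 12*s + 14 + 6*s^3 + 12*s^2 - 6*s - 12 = a^2*(18*s + 18) + a*(21*s^2 + 26*s + 5) + 6*s^3 + 10*s^2 + 2*s - 2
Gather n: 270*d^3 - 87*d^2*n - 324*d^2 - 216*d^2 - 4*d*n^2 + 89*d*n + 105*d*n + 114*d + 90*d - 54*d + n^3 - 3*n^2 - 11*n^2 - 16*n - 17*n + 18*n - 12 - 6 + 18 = 270*d^3 - 540*d^2 + 150*d + n^3 + n^2*(-4*d - 14) + n*(-87*d^2 + 194*d - 15)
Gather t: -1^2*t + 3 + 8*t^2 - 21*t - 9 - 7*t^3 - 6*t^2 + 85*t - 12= -7*t^3 + 2*t^2 + 63*t - 18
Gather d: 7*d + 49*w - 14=7*d + 49*w - 14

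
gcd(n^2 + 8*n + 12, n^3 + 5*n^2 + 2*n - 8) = n + 2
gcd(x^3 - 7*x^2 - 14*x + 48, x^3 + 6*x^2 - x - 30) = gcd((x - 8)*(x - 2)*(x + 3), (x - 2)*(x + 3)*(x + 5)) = x^2 + x - 6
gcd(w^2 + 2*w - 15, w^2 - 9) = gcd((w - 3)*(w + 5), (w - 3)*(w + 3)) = w - 3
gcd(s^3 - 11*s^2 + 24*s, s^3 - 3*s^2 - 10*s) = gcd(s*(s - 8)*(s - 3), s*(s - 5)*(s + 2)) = s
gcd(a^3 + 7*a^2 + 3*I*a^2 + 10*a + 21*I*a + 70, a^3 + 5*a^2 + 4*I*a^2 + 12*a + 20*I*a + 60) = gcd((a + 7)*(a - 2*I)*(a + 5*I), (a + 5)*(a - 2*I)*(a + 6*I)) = a - 2*I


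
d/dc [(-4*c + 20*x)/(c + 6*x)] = -44*x/(c + 6*x)^2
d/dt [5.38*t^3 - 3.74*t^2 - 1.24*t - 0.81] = 16.14*t^2 - 7.48*t - 1.24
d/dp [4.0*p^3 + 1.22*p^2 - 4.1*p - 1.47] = 12.0*p^2 + 2.44*p - 4.1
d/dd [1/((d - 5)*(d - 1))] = 2*(3 - d)/(d^4 - 12*d^3 + 46*d^2 - 60*d + 25)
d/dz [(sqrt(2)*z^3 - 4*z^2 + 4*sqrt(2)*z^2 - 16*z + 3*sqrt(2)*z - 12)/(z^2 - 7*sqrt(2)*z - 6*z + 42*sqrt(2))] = (sqrt(2)*z^4 - 28*z^3 - 12*sqrt(2)*z^3 + sqrt(2)*z^2 + 236*z^2 - 336*sqrt(2)*z + 696*z - 756*sqrt(2) + 180)/(z^4 - 14*sqrt(2)*z^3 - 12*z^3 + 134*z^2 + 168*sqrt(2)*z^2 - 1176*z - 504*sqrt(2)*z + 3528)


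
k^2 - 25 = (k - 5)*(k + 5)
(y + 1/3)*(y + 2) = y^2 + 7*y/3 + 2/3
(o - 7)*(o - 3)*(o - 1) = o^3 - 11*o^2 + 31*o - 21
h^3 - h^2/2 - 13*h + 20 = (h - 5/2)*(h - 2)*(h + 4)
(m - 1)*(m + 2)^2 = m^3 + 3*m^2 - 4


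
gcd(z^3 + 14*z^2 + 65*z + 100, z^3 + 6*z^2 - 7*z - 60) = z^2 + 9*z + 20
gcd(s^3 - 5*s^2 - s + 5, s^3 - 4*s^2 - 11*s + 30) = s - 5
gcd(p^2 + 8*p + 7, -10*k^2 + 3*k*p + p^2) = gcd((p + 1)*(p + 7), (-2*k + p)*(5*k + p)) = 1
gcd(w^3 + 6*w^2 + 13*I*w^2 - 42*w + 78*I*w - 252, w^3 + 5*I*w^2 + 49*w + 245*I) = w + 7*I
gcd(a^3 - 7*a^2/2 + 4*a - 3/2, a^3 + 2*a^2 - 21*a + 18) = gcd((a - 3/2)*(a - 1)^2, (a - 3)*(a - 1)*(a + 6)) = a - 1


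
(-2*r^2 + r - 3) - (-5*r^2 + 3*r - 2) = 3*r^2 - 2*r - 1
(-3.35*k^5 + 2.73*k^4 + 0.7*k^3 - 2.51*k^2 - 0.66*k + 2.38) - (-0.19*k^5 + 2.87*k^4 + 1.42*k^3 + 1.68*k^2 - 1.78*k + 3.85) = -3.16*k^5 - 0.14*k^4 - 0.72*k^3 - 4.19*k^2 + 1.12*k - 1.47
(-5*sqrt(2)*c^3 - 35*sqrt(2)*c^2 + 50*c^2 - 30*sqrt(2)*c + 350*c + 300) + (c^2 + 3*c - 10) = -5*sqrt(2)*c^3 - 35*sqrt(2)*c^2 + 51*c^2 - 30*sqrt(2)*c + 353*c + 290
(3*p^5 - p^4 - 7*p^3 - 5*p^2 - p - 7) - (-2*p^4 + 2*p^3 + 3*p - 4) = 3*p^5 + p^4 - 9*p^3 - 5*p^2 - 4*p - 3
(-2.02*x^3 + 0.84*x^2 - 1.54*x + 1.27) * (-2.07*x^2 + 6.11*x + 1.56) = 4.1814*x^5 - 14.081*x^4 + 5.169*x^3 - 10.7279*x^2 + 5.3573*x + 1.9812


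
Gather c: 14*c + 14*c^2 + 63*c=14*c^2 + 77*c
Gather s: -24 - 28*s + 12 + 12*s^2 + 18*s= 12*s^2 - 10*s - 12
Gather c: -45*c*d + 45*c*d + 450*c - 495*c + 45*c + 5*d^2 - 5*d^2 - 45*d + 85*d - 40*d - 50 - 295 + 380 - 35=0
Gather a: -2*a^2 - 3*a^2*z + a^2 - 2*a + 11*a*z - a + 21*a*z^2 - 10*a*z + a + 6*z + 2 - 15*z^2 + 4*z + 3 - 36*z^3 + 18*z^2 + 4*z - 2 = a^2*(-3*z - 1) + a*(21*z^2 + z - 2) - 36*z^3 + 3*z^2 + 14*z + 3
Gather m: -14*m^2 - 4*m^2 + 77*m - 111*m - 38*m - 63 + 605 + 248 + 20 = -18*m^2 - 72*m + 810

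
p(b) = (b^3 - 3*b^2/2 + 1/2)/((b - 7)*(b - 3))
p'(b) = (3*b^2 - 3*b)/((b - 7)*(b - 3)) - (b^3 - 3*b^2/2 + 1/2)/((b - 7)*(b - 3)^2) - (b^3 - 3*b^2/2 + 1/2)/((b - 7)^2*(b - 3))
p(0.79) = 0.00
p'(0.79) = -0.03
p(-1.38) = -0.14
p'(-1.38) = 0.22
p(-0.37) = 0.01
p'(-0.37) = 0.07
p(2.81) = 13.62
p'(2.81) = 94.11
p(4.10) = -13.86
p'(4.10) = -4.13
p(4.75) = -18.75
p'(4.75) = -11.19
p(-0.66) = -0.02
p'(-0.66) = 0.11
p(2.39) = 1.99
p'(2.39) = 7.23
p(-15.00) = -9.37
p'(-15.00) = 0.87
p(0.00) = 0.02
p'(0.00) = 0.01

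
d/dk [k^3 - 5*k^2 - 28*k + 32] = 3*k^2 - 10*k - 28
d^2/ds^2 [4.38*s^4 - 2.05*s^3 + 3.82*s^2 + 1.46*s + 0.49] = 52.56*s^2 - 12.3*s + 7.64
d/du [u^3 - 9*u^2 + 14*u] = 3*u^2 - 18*u + 14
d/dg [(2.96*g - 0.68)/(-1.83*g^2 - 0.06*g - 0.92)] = (5.4168*g^2 - 2.4888*g - 2.764)/(3.3489*g^4 + 0.2196*g^3 + 3.3708*g^2 + 0.1104*g + 0.8464)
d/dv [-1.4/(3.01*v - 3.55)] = 4.214/(3.01*v - 3.55)^2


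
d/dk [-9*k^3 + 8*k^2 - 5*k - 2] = -27*k^2 + 16*k - 5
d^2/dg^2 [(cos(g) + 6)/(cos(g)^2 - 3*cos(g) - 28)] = (9*sin(g)^4*cos(g) + 27*sin(g)^4 - 660*sin(g)^2 + 607*cos(g)/2 + 30*cos(3*g) - cos(5*g)/2 + 357)/(sin(g)^2 + 3*cos(g) + 27)^3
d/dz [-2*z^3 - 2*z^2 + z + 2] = -6*z^2 - 4*z + 1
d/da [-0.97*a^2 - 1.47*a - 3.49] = -1.94*a - 1.47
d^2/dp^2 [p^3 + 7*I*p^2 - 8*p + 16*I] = 6*p + 14*I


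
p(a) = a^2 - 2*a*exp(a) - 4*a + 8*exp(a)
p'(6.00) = -2412.57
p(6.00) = -1601.72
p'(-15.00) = -34.00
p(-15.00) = 285.00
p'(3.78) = -64.79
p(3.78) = 18.45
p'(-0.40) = -0.24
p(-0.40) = 7.66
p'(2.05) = 14.86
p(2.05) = 26.30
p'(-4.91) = -13.70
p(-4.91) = 43.88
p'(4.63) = -328.94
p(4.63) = -126.25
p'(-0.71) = -1.77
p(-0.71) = 7.98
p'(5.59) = -1379.69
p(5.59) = -842.51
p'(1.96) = 14.69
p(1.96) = 24.97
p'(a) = -2*a*exp(a) + 2*a + 6*exp(a) - 4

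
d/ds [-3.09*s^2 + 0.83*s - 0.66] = 0.83 - 6.18*s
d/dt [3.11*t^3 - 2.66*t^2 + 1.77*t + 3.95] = 9.33*t^2 - 5.32*t + 1.77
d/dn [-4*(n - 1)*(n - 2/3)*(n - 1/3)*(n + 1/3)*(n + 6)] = -20*n^4 - 208*n^3/3 + 340*n^2/3 - 760*n/27 - 112/27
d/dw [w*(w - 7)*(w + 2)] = 3*w^2 - 10*w - 14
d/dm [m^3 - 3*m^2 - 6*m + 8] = 3*m^2 - 6*m - 6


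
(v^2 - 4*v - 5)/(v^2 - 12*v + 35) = (v + 1)/(v - 7)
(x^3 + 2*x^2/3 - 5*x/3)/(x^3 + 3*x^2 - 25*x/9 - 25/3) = 3*x*(x - 1)/(3*x^2 + 4*x - 15)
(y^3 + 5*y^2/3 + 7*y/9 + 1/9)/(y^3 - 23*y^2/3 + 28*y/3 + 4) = (3*y^2 + 4*y + 1)/(3*(y^2 - 8*y + 12))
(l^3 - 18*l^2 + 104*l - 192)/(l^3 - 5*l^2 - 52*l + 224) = (l - 6)/(l + 7)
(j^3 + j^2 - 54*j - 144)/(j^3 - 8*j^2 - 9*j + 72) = (j + 6)/(j - 3)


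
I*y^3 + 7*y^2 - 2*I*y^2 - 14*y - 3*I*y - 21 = (y - 3)*(y - 7*I)*(I*y + I)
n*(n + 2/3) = n^2 + 2*n/3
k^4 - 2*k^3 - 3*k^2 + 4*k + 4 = (k - 2)^2*(k + 1)^2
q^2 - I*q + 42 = (q - 7*I)*(q + 6*I)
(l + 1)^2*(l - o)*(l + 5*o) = l^4 + 4*l^3*o + 2*l^3 - 5*l^2*o^2 + 8*l^2*o + l^2 - 10*l*o^2 + 4*l*o - 5*o^2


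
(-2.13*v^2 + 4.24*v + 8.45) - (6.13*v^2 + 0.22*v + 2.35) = -8.26*v^2 + 4.02*v + 6.1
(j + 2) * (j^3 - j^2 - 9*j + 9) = j^4 + j^3 - 11*j^2 - 9*j + 18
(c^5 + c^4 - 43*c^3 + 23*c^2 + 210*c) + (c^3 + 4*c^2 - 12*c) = c^5 + c^4 - 42*c^3 + 27*c^2 + 198*c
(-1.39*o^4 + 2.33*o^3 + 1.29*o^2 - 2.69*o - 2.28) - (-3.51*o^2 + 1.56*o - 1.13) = -1.39*o^4 + 2.33*o^3 + 4.8*o^2 - 4.25*o - 1.15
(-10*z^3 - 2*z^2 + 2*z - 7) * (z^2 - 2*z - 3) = -10*z^5 + 18*z^4 + 36*z^3 - 5*z^2 + 8*z + 21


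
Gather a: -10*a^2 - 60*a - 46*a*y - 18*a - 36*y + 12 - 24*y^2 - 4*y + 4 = -10*a^2 + a*(-46*y - 78) - 24*y^2 - 40*y + 16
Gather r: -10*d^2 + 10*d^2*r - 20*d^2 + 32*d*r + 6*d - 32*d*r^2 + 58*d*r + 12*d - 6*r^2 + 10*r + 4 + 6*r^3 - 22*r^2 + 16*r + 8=-30*d^2 + 18*d + 6*r^3 + r^2*(-32*d - 28) + r*(10*d^2 + 90*d + 26) + 12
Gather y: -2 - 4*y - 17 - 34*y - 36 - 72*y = -110*y - 55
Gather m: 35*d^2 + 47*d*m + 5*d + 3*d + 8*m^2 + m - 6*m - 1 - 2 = 35*d^2 + 8*d + 8*m^2 + m*(47*d - 5) - 3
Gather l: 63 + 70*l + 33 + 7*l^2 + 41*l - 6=7*l^2 + 111*l + 90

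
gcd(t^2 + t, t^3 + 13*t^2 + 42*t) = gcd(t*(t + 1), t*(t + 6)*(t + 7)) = t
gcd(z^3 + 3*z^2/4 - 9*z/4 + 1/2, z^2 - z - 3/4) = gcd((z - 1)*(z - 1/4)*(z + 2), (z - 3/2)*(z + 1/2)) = 1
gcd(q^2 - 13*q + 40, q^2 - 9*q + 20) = q - 5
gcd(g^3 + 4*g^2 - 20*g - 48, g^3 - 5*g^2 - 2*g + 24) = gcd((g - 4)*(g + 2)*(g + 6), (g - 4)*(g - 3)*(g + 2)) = g^2 - 2*g - 8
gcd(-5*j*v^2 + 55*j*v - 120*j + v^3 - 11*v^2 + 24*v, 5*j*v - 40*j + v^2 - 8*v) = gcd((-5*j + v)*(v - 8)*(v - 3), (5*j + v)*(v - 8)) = v - 8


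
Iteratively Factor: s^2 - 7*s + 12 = (s - 3)*(s - 4)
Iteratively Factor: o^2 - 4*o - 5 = (o - 5)*(o + 1)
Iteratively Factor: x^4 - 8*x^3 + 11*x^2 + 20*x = (x - 4)*(x^3 - 4*x^2 - 5*x) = (x - 4)*(x + 1)*(x^2 - 5*x) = x*(x - 4)*(x + 1)*(x - 5)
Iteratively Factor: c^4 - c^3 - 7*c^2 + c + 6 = (c + 2)*(c^3 - 3*c^2 - c + 3) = (c - 3)*(c + 2)*(c^2 - 1) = (c - 3)*(c - 1)*(c + 2)*(c + 1)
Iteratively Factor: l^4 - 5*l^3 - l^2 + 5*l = (l - 1)*(l^3 - 4*l^2 - 5*l) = (l - 1)*(l + 1)*(l^2 - 5*l) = l*(l - 1)*(l + 1)*(l - 5)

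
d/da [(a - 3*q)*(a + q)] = 2*a - 2*q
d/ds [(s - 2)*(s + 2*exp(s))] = 2*s*exp(s) + 2*s - 2*exp(s) - 2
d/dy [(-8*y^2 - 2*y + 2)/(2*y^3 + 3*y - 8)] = 2*(8*y^4 + 4*y^3 - 18*y^2 + 64*y + 5)/(4*y^6 + 12*y^4 - 32*y^3 + 9*y^2 - 48*y + 64)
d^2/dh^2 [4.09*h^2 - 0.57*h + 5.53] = 8.18000000000000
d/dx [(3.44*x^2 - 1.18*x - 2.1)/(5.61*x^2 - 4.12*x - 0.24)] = (-7.553*x^2 + 21.9108*x - 8.3688)/(31.4721*x^4 - 46.2264*x^3 + 14.2816*x^2 + 1.9776*x + 0.0576)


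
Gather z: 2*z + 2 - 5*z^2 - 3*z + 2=-5*z^2 - z + 4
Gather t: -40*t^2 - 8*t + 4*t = -40*t^2 - 4*t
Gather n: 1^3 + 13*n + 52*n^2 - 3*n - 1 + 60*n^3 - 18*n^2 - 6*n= 60*n^3 + 34*n^2 + 4*n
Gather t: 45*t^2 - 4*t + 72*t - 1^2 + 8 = 45*t^2 + 68*t + 7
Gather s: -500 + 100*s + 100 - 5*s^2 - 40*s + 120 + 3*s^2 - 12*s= -2*s^2 + 48*s - 280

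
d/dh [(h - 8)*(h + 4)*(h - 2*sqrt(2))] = 3*h^2 - 8*h - 4*sqrt(2)*h - 32 + 8*sqrt(2)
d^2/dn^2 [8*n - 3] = 0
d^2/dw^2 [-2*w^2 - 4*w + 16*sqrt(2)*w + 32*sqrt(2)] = -4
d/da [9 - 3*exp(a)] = -3*exp(a)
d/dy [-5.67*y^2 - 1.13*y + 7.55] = -11.34*y - 1.13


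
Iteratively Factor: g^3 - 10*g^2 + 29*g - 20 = (g - 5)*(g^2 - 5*g + 4) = (g - 5)*(g - 1)*(g - 4)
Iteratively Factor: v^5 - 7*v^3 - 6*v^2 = (v)*(v^4 - 7*v^2 - 6*v) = v*(v + 1)*(v^3 - v^2 - 6*v) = v^2*(v + 1)*(v^2 - v - 6) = v^2*(v + 1)*(v + 2)*(v - 3)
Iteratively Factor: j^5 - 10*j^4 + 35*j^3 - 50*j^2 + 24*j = (j)*(j^4 - 10*j^3 + 35*j^2 - 50*j + 24) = j*(j - 4)*(j^3 - 6*j^2 + 11*j - 6) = j*(j - 4)*(j - 2)*(j^2 - 4*j + 3) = j*(j - 4)*(j - 2)*(j - 1)*(j - 3)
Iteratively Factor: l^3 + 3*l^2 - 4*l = (l - 1)*(l^2 + 4*l) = (l - 1)*(l + 4)*(l)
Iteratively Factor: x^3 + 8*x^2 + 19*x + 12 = (x + 1)*(x^2 + 7*x + 12) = (x + 1)*(x + 4)*(x + 3)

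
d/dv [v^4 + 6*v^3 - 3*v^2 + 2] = 2*v*(2*v^2 + 9*v - 3)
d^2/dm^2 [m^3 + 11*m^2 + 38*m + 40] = 6*m + 22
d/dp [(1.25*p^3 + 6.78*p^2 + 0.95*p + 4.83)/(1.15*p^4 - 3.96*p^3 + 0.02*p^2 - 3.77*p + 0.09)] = (-1.4375*p^6 - 15.594*p^5 + 23.5963*p^4 - 24.119*p^3 + 32.1383*p^2 + 1.0272*p + 18.2946)/(1.3225*p^8 - 9.108*p^7 + 15.7276*p^6 - 8.8294*p^5 + 30.0658*p^4 - 0.8636*p^3 + 14.2165*p^2 - 0.6786*p + 0.0081)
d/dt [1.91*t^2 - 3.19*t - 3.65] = 3.82*t - 3.19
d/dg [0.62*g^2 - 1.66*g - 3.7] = 1.24*g - 1.66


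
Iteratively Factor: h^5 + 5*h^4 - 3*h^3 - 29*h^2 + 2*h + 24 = (h + 4)*(h^4 + h^3 - 7*h^2 - h + 6) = (h + 1)*(h + 4)*(h^3 - 7*h + 6) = (h + 1)*(h + 3)*(h + 4)*(h^2 - 3*h + 2) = (h - 2)*(h + 1)*(h + 3)*(h + 4)*(h - 1)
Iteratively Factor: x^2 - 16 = (x - 4)*(x + 4)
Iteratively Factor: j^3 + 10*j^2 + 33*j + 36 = (j + 3)*(j^2 + 7*j + 12) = (j + 3)*(j + 4)*(j + 3)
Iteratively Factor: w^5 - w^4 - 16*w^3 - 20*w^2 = (w + 2)*(w^4 - 3*w^3 - 10*w^2) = w*(w + 2)*(w^3 - 3*w^2 - 10*w) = w*(w - 5)*(w + 2)*(w^2 + 2*w) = w*(w - 5)*(w + 2)^2*(w)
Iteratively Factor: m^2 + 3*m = (m + 3)*(m)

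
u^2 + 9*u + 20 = (u + 4)*(u + 5)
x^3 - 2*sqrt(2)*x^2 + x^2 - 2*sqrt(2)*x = x*(x + 1)*(x - 2*sqrt(2))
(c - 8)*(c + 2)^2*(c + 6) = c^4 + 2*c^3 - 52*c^2 - 200*c - 192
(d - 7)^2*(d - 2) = d^3 - 16*d^2 + 77*d - 98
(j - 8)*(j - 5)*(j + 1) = j^3 - 12*j^2 + 27*j + 40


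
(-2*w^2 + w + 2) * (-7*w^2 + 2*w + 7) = 14*w^4 - 11*w^3 - 26*w^2 + 11*w + 14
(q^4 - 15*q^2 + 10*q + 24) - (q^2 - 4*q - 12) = q^4 - 16*q^2 + 14*q + 36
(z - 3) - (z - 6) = 3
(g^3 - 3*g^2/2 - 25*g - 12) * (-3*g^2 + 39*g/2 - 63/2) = -3*g^5 + 24*g^4 + 57*g^3/4 - 1617*g^2/4 + 1107*g/2 + 378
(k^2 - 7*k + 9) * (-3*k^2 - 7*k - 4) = -3*k^4 + 14*k^3 + 18*k^2 - 35*k - 36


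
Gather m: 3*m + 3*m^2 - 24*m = 3*m^2 - 21*m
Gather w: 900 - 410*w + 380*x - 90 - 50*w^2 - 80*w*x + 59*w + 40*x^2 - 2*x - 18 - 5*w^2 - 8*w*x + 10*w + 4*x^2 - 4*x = -55*w^2 + w*(-88*x - 341) + 44*x^2 + 374*x + 792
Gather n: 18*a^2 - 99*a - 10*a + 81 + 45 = 18*a^2 - 109*a + 126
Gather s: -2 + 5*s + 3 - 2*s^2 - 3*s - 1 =-2*s^2 + 2*s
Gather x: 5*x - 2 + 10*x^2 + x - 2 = 10*x^2 + 6*x - 4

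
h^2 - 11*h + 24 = (h - 8)*(h - 3)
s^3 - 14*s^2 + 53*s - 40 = (s - 8)*(s - 5)*(s - 1)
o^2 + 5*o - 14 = (o - 2)*(o + 7)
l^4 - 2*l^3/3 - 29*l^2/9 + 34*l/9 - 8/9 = (l - 4/3)*(l - 1)*(l - 1/3)*(l + 2)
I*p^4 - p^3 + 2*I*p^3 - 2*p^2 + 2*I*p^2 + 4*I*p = p*(p + 2)*(p + 2*I)*(I*p + 1)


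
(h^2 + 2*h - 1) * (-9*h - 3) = -9*h^3 - 21*h^2 + 3*h + 3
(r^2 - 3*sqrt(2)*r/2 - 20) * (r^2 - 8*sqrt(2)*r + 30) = r^4 - 19*sqrt(2)*r^3/2 + 34*r^2 + 115*sqrt(2)*r - 600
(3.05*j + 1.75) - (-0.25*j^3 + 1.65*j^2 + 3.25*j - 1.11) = 0.25*j^3 - 1.65*j^2 - 0.2*j + 2.86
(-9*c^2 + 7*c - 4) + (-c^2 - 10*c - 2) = -10*c^2 - 3*c - 6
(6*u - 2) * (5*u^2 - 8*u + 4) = 30*u^3 - 58*u^2 + 40*u - 8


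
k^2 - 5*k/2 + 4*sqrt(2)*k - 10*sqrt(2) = (k - 5/2)*(k + 4*sqrt(2))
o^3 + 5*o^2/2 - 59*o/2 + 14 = (o - 4)*(o - 1/2)*(o + 7)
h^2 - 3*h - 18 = (h - 6)*(h + 3)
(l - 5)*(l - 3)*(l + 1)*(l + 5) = l^4 - 2*l^3 - 28*l^2 + 50*l + 75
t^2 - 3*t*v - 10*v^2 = (t - 5*v)*(t + 2*v)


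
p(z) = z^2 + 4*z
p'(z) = 2*z + 4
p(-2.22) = -3.95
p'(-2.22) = -0.44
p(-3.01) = -2.98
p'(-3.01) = -2.02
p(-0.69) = -2.28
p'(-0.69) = 2.62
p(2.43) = 15.62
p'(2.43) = 8.86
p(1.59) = 8.89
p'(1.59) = 7.18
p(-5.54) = 8.53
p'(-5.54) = -7.08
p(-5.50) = 8.25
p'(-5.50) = -7.00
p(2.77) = 18.75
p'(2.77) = 9.54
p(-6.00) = 12.00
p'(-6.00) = -8.00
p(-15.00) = 165.00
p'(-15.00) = -26.00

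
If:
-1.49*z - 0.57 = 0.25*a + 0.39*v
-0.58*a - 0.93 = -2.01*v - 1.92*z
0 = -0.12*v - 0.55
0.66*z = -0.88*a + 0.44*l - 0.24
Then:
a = -9.50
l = -14.84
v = -4.58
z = 2.41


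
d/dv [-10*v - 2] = -10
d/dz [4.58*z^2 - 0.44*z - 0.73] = 9.16*z - 0.44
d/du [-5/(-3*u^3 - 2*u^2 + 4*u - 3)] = 5*(-9*u^2 - 4*u + 4)/(3*u^3 + 2*u^2 - 4*u + 3)^2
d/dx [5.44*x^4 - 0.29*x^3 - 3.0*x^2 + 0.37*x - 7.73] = 21.76*x^3 - 0.87*x^2 - 6.0*x + 0.37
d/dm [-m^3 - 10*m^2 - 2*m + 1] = -3*m^2 - 20*m - 2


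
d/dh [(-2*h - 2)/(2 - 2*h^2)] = -1/(h^2 - 2*h + 1)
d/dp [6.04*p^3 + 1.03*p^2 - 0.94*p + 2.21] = 18.12*p^2 + 2.06*p - 0.94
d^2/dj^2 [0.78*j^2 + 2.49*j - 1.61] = 1.56000000000000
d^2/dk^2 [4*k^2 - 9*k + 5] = 8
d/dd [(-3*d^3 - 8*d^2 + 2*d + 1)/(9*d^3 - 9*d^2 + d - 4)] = (99*d^4 - 42*d^3 + 19*d^2 + 82*d - 9)/(81*d^6 - 162*d^5 + 99*d^4 - 90*d^3 + 73*d^2 - 8*d + 16)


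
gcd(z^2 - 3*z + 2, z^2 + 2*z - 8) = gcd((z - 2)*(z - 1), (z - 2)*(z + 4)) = z - 2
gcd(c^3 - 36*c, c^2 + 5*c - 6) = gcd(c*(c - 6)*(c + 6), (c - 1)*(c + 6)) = c + 6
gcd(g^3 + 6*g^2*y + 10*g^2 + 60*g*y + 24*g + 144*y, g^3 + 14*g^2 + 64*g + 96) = g^2 + 10*g + 24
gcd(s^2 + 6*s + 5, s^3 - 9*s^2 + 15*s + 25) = s + 1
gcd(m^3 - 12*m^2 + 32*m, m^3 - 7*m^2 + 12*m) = m^2 - 4*m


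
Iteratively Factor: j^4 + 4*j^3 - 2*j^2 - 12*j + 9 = (j + 3)*(j^3 + j^2 - 5*j + 3) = (j + 3)^2*(j^2 - 2*j + 1) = (j - 1)*(j + 3)^2*(j - 1)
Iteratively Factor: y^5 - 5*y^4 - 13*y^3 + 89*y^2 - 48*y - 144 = (y + 1)*(y^4 - 6*y^3 - 7*y^2 + 96*y - 144) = (y - 3)*(y + 1)*(y^3 - 3*y^2 - 16*y + 48) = (y - 4)*(y - 3)*(y + 1)*(y^2 + y - 12) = (y - 4)*(y - 3)*(y + 1)*(y + 4)*(y - 3)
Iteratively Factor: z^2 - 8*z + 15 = (z - 5)*(z - 3)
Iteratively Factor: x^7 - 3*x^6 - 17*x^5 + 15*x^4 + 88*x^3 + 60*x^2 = (x - 3)*(x^6 - 17*x^4 - 36*x^3 - 20*x^2) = (x - 3)*(x + 2)*(x^5 - 2*x^4 - 13*x^3 - 10*x^2) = (x - 3)*(x + 1)*(x + 2)*(x^4 - 3*x^3 - 10*x^2) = x*(x - 3)*(x + 1)*(x + 2)*(x^3 - 3*x^2 - 10*x) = x*(x - 5)*(x - 3)*(x + 1)*(x + 2)*(x^2 + 2*x) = x^2*(x - 5)*(x - 3)*(x + 1)*(x + 2)*(x + 2)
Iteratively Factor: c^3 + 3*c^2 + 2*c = (c + 2)*(c^2 + c) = c*(c + 2)*(c + 1)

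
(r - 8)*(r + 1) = r^2 - 7*r - 8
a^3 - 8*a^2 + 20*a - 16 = (a - 4)*(a - 2)^2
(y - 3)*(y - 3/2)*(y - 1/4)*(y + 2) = y^4 - 11*y^3/4 - 31*y^2/8 + 81*y/8 - 9/4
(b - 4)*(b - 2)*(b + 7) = b^3 + b^2 - 34*b + 56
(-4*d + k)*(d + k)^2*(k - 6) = -4*d^3*k + 24*d^3 - 7*d^2*k^2 + 42*d^2*k - 2*d*k^3 + 12*d*k^2 + k^4 - 6*k^3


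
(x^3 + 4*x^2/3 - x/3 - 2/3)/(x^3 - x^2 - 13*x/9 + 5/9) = 3*(3*x^2 + x - 2)/(9*x^2 - 18*x + 5)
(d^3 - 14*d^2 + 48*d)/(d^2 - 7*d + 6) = d*(d - 8)/(d - 1)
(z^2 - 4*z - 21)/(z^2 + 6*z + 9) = (z - 7)/(z + 3)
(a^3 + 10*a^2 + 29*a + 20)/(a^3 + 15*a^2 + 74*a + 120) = (a + 1)/(a + 6)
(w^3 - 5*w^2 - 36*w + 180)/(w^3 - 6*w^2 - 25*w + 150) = (w + 6)/(w + 5)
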